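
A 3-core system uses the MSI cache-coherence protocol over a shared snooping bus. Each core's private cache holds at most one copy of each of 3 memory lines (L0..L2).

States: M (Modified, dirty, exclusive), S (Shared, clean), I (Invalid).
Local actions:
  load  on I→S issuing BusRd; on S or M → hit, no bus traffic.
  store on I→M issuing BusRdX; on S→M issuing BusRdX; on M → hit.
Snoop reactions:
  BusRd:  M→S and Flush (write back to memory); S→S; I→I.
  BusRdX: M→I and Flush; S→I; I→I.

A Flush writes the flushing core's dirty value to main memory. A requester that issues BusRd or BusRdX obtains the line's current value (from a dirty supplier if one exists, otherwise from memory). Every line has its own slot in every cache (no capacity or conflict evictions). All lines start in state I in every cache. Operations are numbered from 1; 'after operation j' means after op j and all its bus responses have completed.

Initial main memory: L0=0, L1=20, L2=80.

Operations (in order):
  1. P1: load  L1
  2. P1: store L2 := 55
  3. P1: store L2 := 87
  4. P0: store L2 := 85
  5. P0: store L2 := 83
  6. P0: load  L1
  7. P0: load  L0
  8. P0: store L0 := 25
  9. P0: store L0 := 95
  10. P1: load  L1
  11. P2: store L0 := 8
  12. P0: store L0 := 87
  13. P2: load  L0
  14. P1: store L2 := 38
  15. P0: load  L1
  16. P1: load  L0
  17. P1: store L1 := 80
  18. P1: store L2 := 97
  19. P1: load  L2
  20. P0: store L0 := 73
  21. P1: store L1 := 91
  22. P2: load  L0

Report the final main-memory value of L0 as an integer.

memory[L0] = 73

  op1 P1: load  L1 → I/S/I on L1; bus BusRd; mem=20
  op2 P1: store L2 := 55 → I/M/I on L2; bus BusRdX; mem=80
  op3 P1: store L2 := 87 → I/M/I on L2; bus (none); mem=80
  op4 P0: store L2 := 85 → M/I/I on L2; bus BusRdX Flush; mem=87
  op5 P0: store L2 := 83 → M/I/I on L2; bus (none); mem=87
  op6 P0: load  L1 → S/S/I on L1; bus BusRd; mem=20
  op7 P0: load  L0 → S/I/I on L0; bus BusRd; mem=0
  op8 P0: store L0 := 25 → M/I/I on L0; bus BusRdX; mem=0
  op9 P0: store L0 := 95 → M/I/I on L0; bus (none); mem=0
  op10 P1: load  L1 → S/S/I on L1; bus (none); mem=20
  op11 P2: store L0 := 8 → I/I/M on L0; bus BusRdX Flush; mem=95
  op12 P0: store L0 := 87 → M/I/I on L0; bus BusRdX Flush; mem=8
  op13 P2: load  L0 → S/I/S on L0; bus BusRd Flush; mem=87
  op14 P1: store L2 := 38 → I/M/I on L2; bus BusRdX Flush; mem=83
  op15 P0: load  L1 → S/S/I on L1; bus (none); mem=20
  op16 P1: load  L0 → S/S/S on L0; bus BusRd; mem=87
  op17 P1: store L1 := 80 → I/M/I on L1; bus BusRdX; mem=20
  op18 P1: store L2 := 97 → I/M/I on L2; bus (none); mem=83
  op19 P1: load  L2 → I/M/I on L2; bus (none); mem=83
  op20 P0: store L0 := 73 → M/I/I on L0; bus BusRdX; mem=87
  op21 P1: store L1 := 91 → I/M/I on L1; bus (none); mem=20
  op22 P2: load  L0 → S/I/S on L0; bus BusRd Flush; mem=73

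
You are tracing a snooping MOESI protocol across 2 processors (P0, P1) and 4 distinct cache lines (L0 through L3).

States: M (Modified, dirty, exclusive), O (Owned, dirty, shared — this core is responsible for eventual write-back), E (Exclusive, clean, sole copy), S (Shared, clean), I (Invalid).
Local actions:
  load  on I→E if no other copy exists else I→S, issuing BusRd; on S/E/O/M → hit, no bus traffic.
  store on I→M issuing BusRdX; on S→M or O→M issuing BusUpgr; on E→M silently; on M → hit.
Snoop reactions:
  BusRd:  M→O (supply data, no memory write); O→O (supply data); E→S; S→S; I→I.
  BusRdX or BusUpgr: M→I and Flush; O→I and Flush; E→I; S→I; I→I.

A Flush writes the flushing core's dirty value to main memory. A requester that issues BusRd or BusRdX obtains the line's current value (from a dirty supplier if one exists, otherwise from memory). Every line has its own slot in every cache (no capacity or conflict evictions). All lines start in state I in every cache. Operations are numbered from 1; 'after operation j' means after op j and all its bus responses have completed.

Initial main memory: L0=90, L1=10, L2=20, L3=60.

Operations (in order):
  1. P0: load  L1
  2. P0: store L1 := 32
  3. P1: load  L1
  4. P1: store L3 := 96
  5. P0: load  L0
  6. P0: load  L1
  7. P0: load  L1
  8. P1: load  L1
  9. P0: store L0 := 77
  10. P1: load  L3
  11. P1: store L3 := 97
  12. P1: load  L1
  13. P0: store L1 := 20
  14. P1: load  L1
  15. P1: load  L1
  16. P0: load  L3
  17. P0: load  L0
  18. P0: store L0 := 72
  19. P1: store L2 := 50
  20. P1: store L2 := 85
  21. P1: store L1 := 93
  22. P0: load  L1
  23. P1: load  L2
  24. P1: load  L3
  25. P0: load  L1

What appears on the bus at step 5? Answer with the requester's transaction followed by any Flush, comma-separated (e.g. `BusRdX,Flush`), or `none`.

step 1: P0: load  L1  ⟶  EI  (L1)  txn=BusRd  M[L1]=10
step 2: P0: store L1 := 32  ⟶  MI  (L1)  txn=∅  M[L1]=10
step 3: P1: load  L1  ⟶  OS  (L1)  txn=BusRd  M[L1]=10
step 4: P1: store L3 := 96  ⟶  IM  (L3)  txn=BusRdX  M[L3]=60
step 5: P0: load  L0  ⟶  EI  (L0)  txn=BusRd  M[L0]=90
step 6: P0: load  L1  ⟶  OS  (L1)  txn=∅  M[L1]=10
step 7: P0: load  L1  ⟶  OS  (L1)  txn=∅  M[L1]=10
step 8: P1: load  L1  ⟶  OS  (L1)  txn=∅  M[L1]=10
step 9: P0: store L0 := 77  ⟶  MI  (L0)  txn=∅  M[L0]=90
step 10: P1: load  L3  ⟶  IM  (L3)  txn=∅  M[L3]=60
step 11: P1: store L3 := 97  ⟶  IM  (L3)  txn=∅  M[L3]=60
step 12: P1: load  L1  ⟶  OS  (L1)  txn=∅  M[L1]=10
step 13: P0: store L1 := 20  ⟶  MI  (L1)  txn=BusUpgr  M[L1]=10
step 14: P1: load  L1  ⟶  OS  (L1)  txn=BusRd  M[L1]=10
step 15: P1: load  L1  ⟶  OS  (L1)  txn=∅  M[L1]=10
step 16: P0: load  L3  ⟶  SO  (L3)  txn=BusRd  M[L3]=60
step 17: P0: load  L0  ⟶  MI  (L0)  txn=∅  M[L0]=90
step 18: P0: store L0 := 72  ⟶  MI  (L0)  txn=∅  M[L0]=90
step 19: P1: store L2 := 50  ⟶  IM  (L2)  txn=BusRdX  M[L2]=20
step 20: P1: store L2 := 85  ⟶  IM  (L2)  txn=∅  M[L2]=20
step 21: P1: store L1 := 93  ⟶  IM  (L1)  txn=BusUpgr+Flush  M[L1]=20
step 22: P0: load  L1  ⟶  SO  (L1)  txn=BusRd  M[L1]=20
step 23: P1: load  L2  ⟶  IM  (L2)  txn=∅  M[L2]=20
step 24: P1: load  L3  ⟶  SO  (L3)  txn=∅  M[L3]=60
step 25: P0: load  L1  ⟶  SO  (L1)  txn=∅  M[L1]=20

bus = BusRd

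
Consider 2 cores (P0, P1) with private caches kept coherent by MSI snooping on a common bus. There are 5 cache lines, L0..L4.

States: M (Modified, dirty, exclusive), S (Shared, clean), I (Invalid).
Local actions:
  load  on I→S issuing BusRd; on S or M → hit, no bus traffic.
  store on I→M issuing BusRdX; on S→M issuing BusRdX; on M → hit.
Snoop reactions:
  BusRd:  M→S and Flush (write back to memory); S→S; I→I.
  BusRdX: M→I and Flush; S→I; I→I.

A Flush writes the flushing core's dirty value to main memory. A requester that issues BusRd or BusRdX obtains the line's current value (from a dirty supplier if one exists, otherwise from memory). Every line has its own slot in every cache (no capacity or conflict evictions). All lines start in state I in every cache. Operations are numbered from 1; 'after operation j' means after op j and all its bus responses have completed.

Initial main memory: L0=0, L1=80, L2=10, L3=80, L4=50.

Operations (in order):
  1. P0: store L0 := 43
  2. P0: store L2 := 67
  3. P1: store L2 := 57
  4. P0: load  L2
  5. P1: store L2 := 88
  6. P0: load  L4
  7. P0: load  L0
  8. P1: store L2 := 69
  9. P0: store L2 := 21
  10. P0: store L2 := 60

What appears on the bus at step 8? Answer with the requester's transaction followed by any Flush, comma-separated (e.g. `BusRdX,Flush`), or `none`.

bus = none

  op1 P0: store L0 := 43 → M/I on L0; bus BusRdX; mem=0
  op2 P0: store L2 := 67 → M/I on L2; bus BusRdX; mem=10
  op3 P1: store L2 := 57 → I/M on L2; bus BusRdX Flush; mem=67
  op4 P0: load  L2 → S/S on L2; bus BusRd Flush; mem=57
  op5 P1: store L2 := 88 → I/M on L2; bus BusRdX; mem=57
  op6 P0: load  L4 → S/I on L4; bus BusRd; mem=50
  op7 P0: load  L0 → M/I on L0; bus (none); mem=0
  op8 P1: store L2 := 69 → I/M on L2; bus (none); mem=57
  op9 P0: store L2 := 21 → M/I on L2; bus BusRdX Flush; mem=69
  op10 P0: store L2 := 60 → M/I on L2; bus (none); mem=69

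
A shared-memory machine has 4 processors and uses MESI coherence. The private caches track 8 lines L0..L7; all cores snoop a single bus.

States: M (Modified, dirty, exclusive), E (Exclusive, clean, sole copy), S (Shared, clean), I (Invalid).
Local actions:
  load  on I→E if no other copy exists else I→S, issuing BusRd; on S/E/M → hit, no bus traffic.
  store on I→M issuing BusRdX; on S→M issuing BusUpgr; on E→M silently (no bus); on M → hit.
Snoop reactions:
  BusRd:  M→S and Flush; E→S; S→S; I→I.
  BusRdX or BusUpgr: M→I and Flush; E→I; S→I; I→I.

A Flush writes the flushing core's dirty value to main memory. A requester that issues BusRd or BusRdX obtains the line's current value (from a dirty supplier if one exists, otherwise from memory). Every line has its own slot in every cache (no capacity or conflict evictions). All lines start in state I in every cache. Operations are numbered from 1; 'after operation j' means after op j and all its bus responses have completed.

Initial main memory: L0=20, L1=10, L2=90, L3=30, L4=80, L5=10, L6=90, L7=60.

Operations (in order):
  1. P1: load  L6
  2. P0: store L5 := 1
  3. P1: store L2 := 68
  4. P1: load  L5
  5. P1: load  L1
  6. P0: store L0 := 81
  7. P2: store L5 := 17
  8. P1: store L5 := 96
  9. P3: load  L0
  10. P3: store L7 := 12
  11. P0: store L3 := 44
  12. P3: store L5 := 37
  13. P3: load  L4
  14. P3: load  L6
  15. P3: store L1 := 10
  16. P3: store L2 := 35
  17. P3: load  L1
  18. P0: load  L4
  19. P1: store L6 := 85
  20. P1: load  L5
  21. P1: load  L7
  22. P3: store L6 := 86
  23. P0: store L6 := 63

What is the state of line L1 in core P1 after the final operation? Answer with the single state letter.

state = I

  op1 P1: load  L6 → I/E/I/I on L6; bus BusRd; mem=90
  op2 P0: store L5 := 1 → M/I/I/I on L5; bus BusRdX; mem=10
  op3 P1: store L2 := 68 → I/M/I/I on L2; bus BusRdX; mem=90
  op4 P1: load  L5 → S/S/I/I on L5; bus BusRd Flush; mem=1
  op5 P1: load  L1 → I/E/I/I on L1; bus BusRd; mem=10
  op6 P0: store L0 := 81 → M/I/I/I on L0; bus BusRdX; mem=20
  op7 P2: store L5 := 17 → I/I/M/I on L5; bus BusRdX; mem=1
  op8 P1: store L5 := 96 → I/M/I/I on L5; bus BusRdX Flush; mem=17
  op9 P3: load  L0 → S/I/I/S on L0; bus BusRd Flush; mem=81
  op10 P3: store L7 := 12 → I/I/I/M on L7; bus BusRdX; mem=60
  op11 P0: store L3 := 44 → M/I/I/I on L3; bus BusRdX; mem=30
  op12 P3: store L5 := 37 → I/I/I/M on L5; bus BusRdX Flush; mem=96
  op13 P3: load  L4 → I/I/I/E on L4; bus BusRd; mem=80
  op14 P3: load  L6 → I/S/I/S on L6; bus BusRd; mem=90
  op15 P3: store L1 := 10 → I/I/I/M on L1; bus BusRdX; mem=10
  op16 P3: store L2 := 35 → I/I/I/M on L2; bus BusRdX Flush; mem=68
  op17 P3: load  L1 → I/I/I/M on L1; bus (none); mem=10
  op18 P0: load  L4 → S/I/I/S on L4; bus BusRd; mem=80
  op19 P1: store L6 := 85 → I/M/I/I on L6; bus BusUpgr; mem=90
  op20 P1: load  L5 → I/S/I/S on L5; bus BusRd Flush; mem=37
  op21 P1: load  L7 → I/S/I/S on L7; bus BusRd Flush; mem=12
  op22 P3: store L6 := 86 → I/I/I/M on L6; bus BusRdX Flush; mem=85
  op23 P0: store L6 := 63 → M/I/I/I on L6; bus BusRdX Flush; mem=86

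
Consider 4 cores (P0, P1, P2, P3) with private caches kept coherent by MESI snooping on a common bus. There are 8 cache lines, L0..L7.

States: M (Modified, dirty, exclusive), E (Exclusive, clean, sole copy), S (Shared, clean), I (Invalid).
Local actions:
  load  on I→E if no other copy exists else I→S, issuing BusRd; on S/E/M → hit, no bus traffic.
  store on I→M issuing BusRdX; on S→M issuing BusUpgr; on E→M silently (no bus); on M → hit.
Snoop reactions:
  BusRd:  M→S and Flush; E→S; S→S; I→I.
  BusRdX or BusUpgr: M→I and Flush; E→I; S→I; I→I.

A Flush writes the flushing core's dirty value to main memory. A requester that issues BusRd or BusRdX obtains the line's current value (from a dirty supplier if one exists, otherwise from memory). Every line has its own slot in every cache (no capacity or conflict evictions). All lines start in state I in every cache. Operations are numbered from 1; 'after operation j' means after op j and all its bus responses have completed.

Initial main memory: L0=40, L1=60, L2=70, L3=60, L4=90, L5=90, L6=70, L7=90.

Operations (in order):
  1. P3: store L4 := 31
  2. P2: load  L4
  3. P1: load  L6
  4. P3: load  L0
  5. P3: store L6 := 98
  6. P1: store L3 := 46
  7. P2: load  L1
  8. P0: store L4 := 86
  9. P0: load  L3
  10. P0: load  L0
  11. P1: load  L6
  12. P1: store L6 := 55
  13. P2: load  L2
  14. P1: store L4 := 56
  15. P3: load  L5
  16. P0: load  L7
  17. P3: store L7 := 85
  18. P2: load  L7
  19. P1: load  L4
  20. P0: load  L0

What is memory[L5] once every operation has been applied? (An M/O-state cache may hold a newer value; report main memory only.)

1. P3: store L4 := 31  bus=[BusRdX]  L4: P0=I P1=I P2=I P3=M  mem[L4]=90
2. P2: load  L4  bus=[BusRd,Flush]  L4: P0=I P1=I P2=S P3=S  mem[L4]=31
3. P1: load  L6  bus=[BusRd]  L6: P0=I P1=E P2=I P3=I  mem[L6]=70
4. P3: load  L0  bus=[BusRd]  L0: P0=I P1=I P2=I P3=E  mem[L0]=40
5. P3: store L6 := 98  bus=[BusRdX]  L6: P0=I P1=I P2=I P3=M  mem[L6]=70
6. P1: store L3 := 46  bus=[BusRdX]  L3: P0=I P1=M P2=I P3=I  mem[L3]=60
7. P2: load  L1  bus=[BusRd]  L1: P0=I P1=I P2=E P3=I  mem[L1]=60
8. P0: store L4 := 86  bus=[BusRdX]  L4: P0=M P1=I P2=I P3=I  mem[L4]=31
9. P0: load  L3  bus=[BusRd,Flush]  L3: P0=S P1=S P2=I P3=I  mem[L3]=46
10. P0: load  L0  bus=[BusRd]  L0: P0=S P1=I P2=I P3=S  mem[L0]=40
11. P1: load  L6  bus=[BusRd,Flush]  L6: P0=I P1=S P2=I P3=S  mem[L6]=98
12. P1: store L6 := 55  bus=[BusUpgr]  L6: P0=I P1=M P2=I P3=I  mem[L6]=98
13. P2: load  L2  bus=[BusRd]  L2: P0=I P1=I P2=E P3=I  mem[L2]=70
14. P1: store L4 := 56  bus=[BusRdX,Flush]  L4: P0=I P1=M P2=I P3=I  mem[L4]=86
15. P3: load  L5  bus=[BusRd]  L5: P0=I P1=I P2=I P3=E  mem[L5]=90
16. P0: load  L7  bus=[BusRd]  L7: P0=E P1=I P2=I P3=I  mem[L7]=90
17. P3: store L7 := 85  bus=[BusRdX]  L7: P0=I P1=I P2=I P3=M  mem[L7]=90
18. P2: load  L7  bus=[BusRd,Flush]  L7: P0=I P1=I P2=S P3=S  mem[L7]=85
19. P1: load  L4  bus=[-]  L4: P0=I P1=M P2=I P3=I  mem[L4]=86
20. P0: load  L0  bus=[-]  L0: P0=S P1=I P2=I P3=S  mem[L0]=40

memory[L5] = 90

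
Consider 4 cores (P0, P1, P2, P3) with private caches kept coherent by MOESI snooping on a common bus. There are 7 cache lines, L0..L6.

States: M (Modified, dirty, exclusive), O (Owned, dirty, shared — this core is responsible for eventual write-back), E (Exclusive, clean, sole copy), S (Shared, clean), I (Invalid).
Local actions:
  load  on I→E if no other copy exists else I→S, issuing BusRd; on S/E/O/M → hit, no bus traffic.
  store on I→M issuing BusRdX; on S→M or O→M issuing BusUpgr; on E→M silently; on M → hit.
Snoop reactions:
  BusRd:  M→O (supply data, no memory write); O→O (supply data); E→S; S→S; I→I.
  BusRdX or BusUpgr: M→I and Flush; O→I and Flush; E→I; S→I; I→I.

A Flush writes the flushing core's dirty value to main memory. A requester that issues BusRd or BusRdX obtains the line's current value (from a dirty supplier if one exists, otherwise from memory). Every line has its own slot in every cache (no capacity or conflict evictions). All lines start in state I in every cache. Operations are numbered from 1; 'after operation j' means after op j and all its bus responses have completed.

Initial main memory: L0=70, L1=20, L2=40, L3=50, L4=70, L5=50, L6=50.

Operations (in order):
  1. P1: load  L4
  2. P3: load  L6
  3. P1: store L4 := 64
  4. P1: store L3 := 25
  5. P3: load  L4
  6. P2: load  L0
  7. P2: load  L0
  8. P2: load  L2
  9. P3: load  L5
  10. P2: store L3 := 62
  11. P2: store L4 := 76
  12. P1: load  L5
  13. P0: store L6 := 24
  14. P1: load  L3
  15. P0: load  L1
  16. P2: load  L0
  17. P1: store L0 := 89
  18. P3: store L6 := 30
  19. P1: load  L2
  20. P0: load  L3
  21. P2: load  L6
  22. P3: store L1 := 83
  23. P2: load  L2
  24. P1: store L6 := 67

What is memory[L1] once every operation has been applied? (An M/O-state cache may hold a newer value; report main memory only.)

memory[L1] = 20

step 1: P1: load  L4  ⟶  IEII  (L4)  txn=BusRd  M[L4]=70
step 2: P3: load  L6  ⟶  IIIE  (L6)  txn=BusRd  M[L6]=50
step 3: P1: store L4 := 64  ⟶  IMII  (L4)  txn=∅  M[L4]=70
step 4: P1: store L3 := 25  ⟶  IMII  (L3)  txn=BusRdX  M[L3]=50
step 5: P3: load  L4  ⟶  IOIS  (L4)  txn=BusRd  M[L4]=70
step 6: P2: load  L0  ⟶  IIEI  (L0)  txn=BusRd  M[L0]=70
step 7: P2: load  L0  ⟶  IIEI  (L0)  txn=∅  M[L0]=70
step 8: P2: load  L2  ⟶  IIEI  (L2)  txn=BusRd  M[L2]=40
step 9: P3: load  L5  ⟶  IIIE  (L5)  txn=BusRd  M[L5]=50
step 10: P2: store L3 := 62  ⟶  IIMI  (L3)  txn=BusRdX+Flush  M[L3]=25
step 11: P2: store L4 := 76  ⟶  IIMI  (L4)  txn=BusRdX+Flush  M[L4]=64
step 12: P1: load  L5  ⟶  ISIS  (L5)  txn=BusRd  M[L5]=50
step 13: P0: store L6 := 24  ⟶  MIII  (L6)  txn=BusRdX  M[L6]=50
step 14: P1: load  L3  ⟶  ISOI  (L3)  txn=BusRd  M[L3]=25
step 15: P0: load  L1  ⟶  EIII  (L1)  txn=BusRd  M[L1]=20
step 16: P2: load  L0  ⟶  IIEI  (L0)  txn=∅  M[L0]=70
step 17: P1: store L0 := 89  ⟶  IMII  (L0)  txn=BusRdX  M[L0]=70
step 18: P3: store L6 := 30  ⟶  IIIM  (L6)  txn=BusRdX+Flush  M[L6]=24
step 19: P1: load  L2  ⟶  ISSI  (L2)  txn=BusRd  M[L2]=40
step 20: P0: load  L3  ⟶  SSOI  (L3)  txn=BusRd  M[L3]=25
step 21: P2: load  L6  ⟶  IISO  (L6)  txn=BusRd  M[L6]=24
step 22: P3: store L1 := 83  ⟶  IIIM  (L1)  txn=BusRdX  M[L1]=20
step 23: P2: load  L2  ⟶  ISSI  (L2)  txn=∅  M[L2]=40
step 24: P1: store L6 := 67  ⟶  IMII  (L6)  txn=BusRdX+Flush  M[L6]=30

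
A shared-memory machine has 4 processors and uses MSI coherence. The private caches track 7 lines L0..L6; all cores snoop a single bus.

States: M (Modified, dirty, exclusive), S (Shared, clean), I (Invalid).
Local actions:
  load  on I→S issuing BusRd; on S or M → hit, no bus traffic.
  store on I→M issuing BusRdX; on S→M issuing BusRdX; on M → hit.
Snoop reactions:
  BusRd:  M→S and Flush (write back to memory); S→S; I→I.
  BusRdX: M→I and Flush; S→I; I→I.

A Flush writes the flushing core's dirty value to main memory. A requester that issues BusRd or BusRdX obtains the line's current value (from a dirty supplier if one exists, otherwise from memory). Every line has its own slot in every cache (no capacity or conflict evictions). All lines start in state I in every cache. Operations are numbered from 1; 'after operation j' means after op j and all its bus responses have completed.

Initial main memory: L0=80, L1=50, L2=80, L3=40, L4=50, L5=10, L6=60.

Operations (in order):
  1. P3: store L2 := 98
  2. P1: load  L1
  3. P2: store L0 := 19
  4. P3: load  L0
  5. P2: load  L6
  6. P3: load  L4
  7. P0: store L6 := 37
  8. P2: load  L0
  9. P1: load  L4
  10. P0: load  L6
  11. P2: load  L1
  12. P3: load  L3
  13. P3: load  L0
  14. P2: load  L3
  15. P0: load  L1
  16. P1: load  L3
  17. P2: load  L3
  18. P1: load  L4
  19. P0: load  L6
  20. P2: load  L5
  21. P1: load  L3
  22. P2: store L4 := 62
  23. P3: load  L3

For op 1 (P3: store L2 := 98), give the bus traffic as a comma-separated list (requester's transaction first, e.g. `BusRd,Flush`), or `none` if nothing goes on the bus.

bus = BusRdX

[1] P3: store L2 := 98 | P0:I, P1:I, P2:I, P3:M(98) | bus: BusRdX
[2] P1: load  L1 | P0:I, P1:S(50), P2:I, P3:I | bus: BusRd
[3] P2: store L0 := 19 | P0:I, P1:I, P2:M(19), P3:I | bus: BusRdX
[4] P3: load  L0 | P0:I, P1:I, P2:S(19), P3:S(19) | bus: BusRd,Flush
[5] P2: load  L6 | P0:I, P1:I, P2:S(60), P3:I | bus: BusRd
[6] P3: load  L4 | P0:I, P1:I, P2:I, P3:S(50) | bus: BusRd
[7] P0: store L6 := 37 | P0:M(37), P1:I, P2:I, P3:I | bus: BusRdX
[8] P2: load  L0 | P0:I, P1:I, P2:S(19), P3:S(19) | bus: none
[9] P1: load  L4 | P0:I, P1:S(50), P2:I, P3:S(50) | bus: BusRd
[10] P0: load  L6 | P0:M(37), P1:I, P2:I, P3:I | bus: none
[11] P2: load  L1 | P0:I, P1:S(50), P2:S(50), P3:I | bus: BusRd
[12] P3: load  L3 | P0:I, P1:I, P2:I, P3:S(40) | bus: BusRd
[13] P3: load  L0 | P0:I, P1:I, P2:S(19), P3:S(19) | bus: none
[14] P2: load  L3 | P0:I, P1:I, P2:S(40), P3:S(40) | bus: BusRd
[15] P0: load  L1 | P0:S(50), P1:S(50), P2:S(50), P3:I | bus: BusRd
[16] P1: load  L3 | P0:I, P1:S(40), P2:S(40), P3:S(40) | bus: BusRd
[17] P2: load  L3 | P0:I, P1:S(40), P2:S(40), P3:S(40) | bus: none
[18] P1: load  L4 | P0:I, P1:S(50), P2:I, P3:S(50) | bus: none
[19] P0: load  L6 | P0:M(37), P1:I, P2:I, P3:I | bus: none
[20] P2: load  L5 | P0:I, P1:I, P2:S(10), P3:I | bus: BusRd
[21] P1: load  L3 | P0:I, P1:S(40), P2:S(40), P3:S(40) | bus: none
[22] P2: store L4 := 62 | P0:I, P1:I, P2:M(62), P3:I | bus: BusRdX
[23] P3: load  L3 | P0:I, P1:S(40), P2:S(40), P3:S(40) | bus: none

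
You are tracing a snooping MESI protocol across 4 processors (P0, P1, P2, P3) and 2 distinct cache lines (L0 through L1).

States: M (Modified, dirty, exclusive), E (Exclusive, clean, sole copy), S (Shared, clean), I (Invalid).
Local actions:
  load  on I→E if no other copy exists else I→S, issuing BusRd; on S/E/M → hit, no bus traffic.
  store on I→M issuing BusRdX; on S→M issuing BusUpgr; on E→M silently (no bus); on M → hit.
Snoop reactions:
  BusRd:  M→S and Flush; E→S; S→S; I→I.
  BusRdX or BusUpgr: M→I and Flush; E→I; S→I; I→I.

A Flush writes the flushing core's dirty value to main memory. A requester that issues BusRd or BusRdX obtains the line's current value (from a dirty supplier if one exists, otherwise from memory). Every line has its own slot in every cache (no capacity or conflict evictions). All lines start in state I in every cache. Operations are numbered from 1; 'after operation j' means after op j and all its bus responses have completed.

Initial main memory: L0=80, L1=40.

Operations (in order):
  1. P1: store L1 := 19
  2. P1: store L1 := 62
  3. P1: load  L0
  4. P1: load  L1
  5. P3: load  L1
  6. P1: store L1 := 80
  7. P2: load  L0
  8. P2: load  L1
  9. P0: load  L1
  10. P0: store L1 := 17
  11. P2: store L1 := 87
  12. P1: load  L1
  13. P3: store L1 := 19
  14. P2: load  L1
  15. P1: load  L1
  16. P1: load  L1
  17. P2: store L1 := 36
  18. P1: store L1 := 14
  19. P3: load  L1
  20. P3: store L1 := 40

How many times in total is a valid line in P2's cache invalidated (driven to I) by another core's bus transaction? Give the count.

step 1: P1: store L1 := 19  ⟶  IMII  (L1)  txn=BusRdX  M[L1]=40
step 2: P1: store L1 := 62  ⟶  IMII  (L1)  txn=∅  M[L1]=40
step 3: P1: load  L0  ⟶  IEII  (L0)  txn=BusRd  M[L0]=80
step 4: P1: load  L1  ⟶  IMII  (L1)  txn=∅  M[L1]=40
step 5: P3: load  L1  ⟶  ISIS  (L1)  txn=BusRd+Flush  M[L1]=62
step 6: P1: store L1 := 80  ⟶  IMII  (L1)  txn=BusUpgr  M[L1]=62
step 7: P2: load  L0  ⟶  ISSI  (L0)  txn=BusRd  M[L0]=80
step 8: P2: load  L1  ⟶  ISSI  (L1)  txn=BusRd+Flush  M[L1]=80
step 9: P0: load  L1  ⟶  SSSI  (L1)  txn=BusRd  M[L1]=80
step 10: P0: store L1 := 17  ⟶  MIII  (L1)  txn=BusUpgr  M[L1]=80
step 11: P2: store L1 := 87  ⟶  IIMI  (L1)  txn=BusRdX+Flush  M[L1]=17
step 12: P1: load  L1  ⟶  ISSI  (L1)  txn=BusRd+Flush  M[L1]=87
step 13: P3: store L1 := 19  ⟶  IIIM  (L1)  txn=BusRdX  M[L1]=87
step 14: P2: load  L1  ⟶  IISS  (L1)  txn=BusRd+Flush  M[L1]=19
step 15: P1: load  L1  ⟶  ISSS  (L1)  txn=BusRd  M[L1]=19
step 16: P1: load  L1  ⟶  ISSS  (L1)  txn=∅  M[L1]=19
step 17: P2: store L1 := 36  ⟶  IIMI  (L1)  txn=BusUpgr  M[L1]=19
step 18: P1: store L1 := 14  ⟶  IMII  (L1)  txn=BusRdX+Flush  M[L1]=36
step 19: P3: load  L1  ⟶  ISIS  (L1)  txn=BusRd+Flush  M[L1]=14
step 20: P3: store L1 := 40  ⟶  IIIM  (L1)  txn=BusUpgr  M[L1]=14

invalidations = 3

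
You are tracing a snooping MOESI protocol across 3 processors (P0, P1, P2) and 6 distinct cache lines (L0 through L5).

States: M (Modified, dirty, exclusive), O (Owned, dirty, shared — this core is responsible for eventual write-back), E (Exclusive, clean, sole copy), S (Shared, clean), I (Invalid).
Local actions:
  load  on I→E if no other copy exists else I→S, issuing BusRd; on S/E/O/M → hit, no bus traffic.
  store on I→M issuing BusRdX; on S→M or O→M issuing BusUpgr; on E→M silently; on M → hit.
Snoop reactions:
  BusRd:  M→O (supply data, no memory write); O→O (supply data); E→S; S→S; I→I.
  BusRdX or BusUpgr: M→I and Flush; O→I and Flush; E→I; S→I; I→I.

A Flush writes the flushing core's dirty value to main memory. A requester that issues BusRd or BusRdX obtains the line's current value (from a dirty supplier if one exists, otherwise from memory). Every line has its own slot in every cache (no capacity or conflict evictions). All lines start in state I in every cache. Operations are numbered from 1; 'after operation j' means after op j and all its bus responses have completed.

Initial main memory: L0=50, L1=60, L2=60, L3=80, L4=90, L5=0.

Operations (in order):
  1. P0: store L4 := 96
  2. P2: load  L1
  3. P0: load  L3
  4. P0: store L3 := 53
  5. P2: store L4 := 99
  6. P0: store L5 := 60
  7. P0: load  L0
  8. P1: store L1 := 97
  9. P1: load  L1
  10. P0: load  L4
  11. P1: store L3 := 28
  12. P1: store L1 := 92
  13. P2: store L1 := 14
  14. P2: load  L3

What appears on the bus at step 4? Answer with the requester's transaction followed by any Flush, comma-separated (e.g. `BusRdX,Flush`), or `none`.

[1] P0: store L4 := 96 | P0:M(96), P1:I, P2:I | bus: BusRdX
[2] P2: load  L1 | P0:I, P1:I, P2:E(60) | bus: BusRd
[3] P0: load  L3 | P0:E(80), P1:I, P2:I | bus: BusRd
[4] P0: store L3 := 53 | P0:M(53), P1:I, P2:I | bus: none
[5] P2: store L4 := 99 | P0:I, P1:I, P2:M(99) | bus: BusRdX,Flush
[6] P0: store L5 := 60 | P0:M(60), P1:I, P2:I | bus: BusRdX
[7] P0: load  L0 | P0:E(50), P1:I, P2:I | bus: BusRd
[8] P1: store L1 := 97 | P0:I, P1:M(97), P2:I | bus: BusRdX
[9] P1: load  L1 | P0:I, P1:M(97), P2:I | bus: none
[10] P0: load  L4 | P0:S(99), P1:I, P2:O(99) | bus: BusRd
[11] P1: store L3 := 28 | P0:I, P1:M(28), P2:I | bus: BusRdX,Flush
[12] P1: store L1 := 92 | P0:I, P1:M(92), P2:I | bus: none
[13] P2: store L1 := 14 | P0:I, P1:I, P2:M(14) | bus: BusRdX,Flush
[14] P2: load  L3 | P0:I, P1:O(28), P2:S(28) | bus: BusRd

bus = none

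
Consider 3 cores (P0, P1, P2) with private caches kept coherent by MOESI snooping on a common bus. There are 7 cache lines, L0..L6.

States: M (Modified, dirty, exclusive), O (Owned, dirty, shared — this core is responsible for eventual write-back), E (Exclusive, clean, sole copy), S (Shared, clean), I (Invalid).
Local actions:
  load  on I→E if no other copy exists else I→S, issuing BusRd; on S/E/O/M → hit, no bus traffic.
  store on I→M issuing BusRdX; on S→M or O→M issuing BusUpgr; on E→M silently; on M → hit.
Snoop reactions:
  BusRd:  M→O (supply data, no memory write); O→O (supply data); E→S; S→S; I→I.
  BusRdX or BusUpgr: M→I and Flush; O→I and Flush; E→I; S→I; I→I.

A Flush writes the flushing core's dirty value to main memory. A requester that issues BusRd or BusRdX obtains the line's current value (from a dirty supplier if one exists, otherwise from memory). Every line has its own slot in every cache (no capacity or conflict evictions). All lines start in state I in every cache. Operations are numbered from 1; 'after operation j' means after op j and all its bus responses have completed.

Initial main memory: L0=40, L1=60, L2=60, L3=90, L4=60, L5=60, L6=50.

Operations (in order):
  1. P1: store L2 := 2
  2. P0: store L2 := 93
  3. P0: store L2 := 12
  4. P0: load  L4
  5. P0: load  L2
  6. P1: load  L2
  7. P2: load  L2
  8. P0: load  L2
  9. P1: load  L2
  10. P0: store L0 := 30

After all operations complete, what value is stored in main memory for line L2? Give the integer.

memory[L2] = 2

step 1: P1: store L2 := 2  ⟶  IMI  (L2)  txn=BusRdX  M[L2]=60
step 2: P0: store L2 := 93  ⟶  MII  (L2)  txn=BusRdX+Flush  M[L2]=2
step 3: P0: store L2 := 12  ⟶  MII  (L2)  txn=∅  M[L2]=2
step 4: P0: load  L4  ⟶  EII  (L4)  txn=BusRd  M[L4]=60
step 5: P0: load  L2  ⟶  MII  (L2)  txn=∅  M[L2]=2
step 6: P1: load  L2  ⟶  OSI  (L2)  txn=BusRd  M[L2]=2
step 7: P2: load  L2  ⟶  OSS  (L2)  txn=BusRd  M[L2]=2
step 8: P0: load  L2  ⟶  OSS  (L2)  txn=∅  M[L2]=2
step 9: P1: load  L2  ⟶  OSS  (L2)  txn=∅  M[L2]=2
step 10: P0: store L0 := 30  ⟶  MII  (L0)  txn=BusRdX  M[L0]=40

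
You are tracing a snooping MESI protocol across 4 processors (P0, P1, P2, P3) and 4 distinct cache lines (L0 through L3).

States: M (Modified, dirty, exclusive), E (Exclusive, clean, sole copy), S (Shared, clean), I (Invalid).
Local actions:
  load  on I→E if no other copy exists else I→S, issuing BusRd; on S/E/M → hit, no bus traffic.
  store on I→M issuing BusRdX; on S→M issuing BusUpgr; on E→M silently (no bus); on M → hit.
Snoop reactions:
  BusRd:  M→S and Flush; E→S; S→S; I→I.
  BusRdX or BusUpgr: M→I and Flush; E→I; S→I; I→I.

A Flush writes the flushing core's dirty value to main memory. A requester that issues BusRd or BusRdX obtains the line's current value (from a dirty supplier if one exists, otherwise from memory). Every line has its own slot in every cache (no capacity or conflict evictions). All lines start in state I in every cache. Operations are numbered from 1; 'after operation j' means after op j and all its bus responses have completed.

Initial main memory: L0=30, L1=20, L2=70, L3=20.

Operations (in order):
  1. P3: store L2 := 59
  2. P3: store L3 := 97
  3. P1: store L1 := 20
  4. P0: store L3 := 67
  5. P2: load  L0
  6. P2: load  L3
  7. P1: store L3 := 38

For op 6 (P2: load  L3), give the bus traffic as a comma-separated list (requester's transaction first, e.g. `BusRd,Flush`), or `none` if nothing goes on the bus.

bus = BusRd,Flush

1. P3: store L2 := 59  bus=[BusRdX]  L2: P0=I P1=I P2=I P3=M  mem[L2]=70
2. P3: store L3 := 97  bus=[BusRdX]  L3: P0=I P1=I P2=I P3=M  mem[L3]=20
3. P1: store L1 := 20  bus=[BusRdX]  L1: P0=I P1=M P2=I P3=I  mem[L1]=20
4. P0: store L3 := 67  bus=[BusRdX,Flush]  L3: P0=M P1=I P2=I P3=I  mem[L3]=97
5. P2: load  L0  bus=[BusRd]  L0: P0=I P1=I P2=E P3=I  mem[L0]=30
6. P2: load  L3  bus=[BusRd,Flush]  L3: P0=S P1=I P2=S P3=I  mem[L3]=67
7. P1: store L3 := 38  bus=[BusRdX]  L3: P0=I P1=M P2=I P3=I  mem[L3]=67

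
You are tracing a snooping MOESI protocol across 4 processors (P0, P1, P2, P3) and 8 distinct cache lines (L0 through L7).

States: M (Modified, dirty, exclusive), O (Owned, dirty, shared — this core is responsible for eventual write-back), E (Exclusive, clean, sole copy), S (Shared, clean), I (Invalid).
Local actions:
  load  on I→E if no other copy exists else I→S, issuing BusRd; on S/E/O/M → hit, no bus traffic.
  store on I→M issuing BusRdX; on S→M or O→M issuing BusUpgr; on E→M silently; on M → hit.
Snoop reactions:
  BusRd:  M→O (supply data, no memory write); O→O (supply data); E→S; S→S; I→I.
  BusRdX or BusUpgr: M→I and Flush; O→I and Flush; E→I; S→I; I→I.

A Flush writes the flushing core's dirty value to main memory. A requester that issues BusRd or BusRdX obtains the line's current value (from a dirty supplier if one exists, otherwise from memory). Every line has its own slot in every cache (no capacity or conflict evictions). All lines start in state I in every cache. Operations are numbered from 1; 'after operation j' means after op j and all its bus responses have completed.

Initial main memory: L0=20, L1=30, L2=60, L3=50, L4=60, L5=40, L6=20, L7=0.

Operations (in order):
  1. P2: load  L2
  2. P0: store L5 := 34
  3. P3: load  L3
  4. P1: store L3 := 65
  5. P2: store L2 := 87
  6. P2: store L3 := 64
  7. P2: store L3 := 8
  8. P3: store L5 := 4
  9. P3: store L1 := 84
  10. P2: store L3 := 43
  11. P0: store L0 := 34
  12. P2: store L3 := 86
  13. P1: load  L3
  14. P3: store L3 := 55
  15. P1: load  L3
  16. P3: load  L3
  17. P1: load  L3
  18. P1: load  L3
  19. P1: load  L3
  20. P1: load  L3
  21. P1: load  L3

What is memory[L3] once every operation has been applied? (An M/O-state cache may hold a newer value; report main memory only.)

memory[L3] = 86

step 1: P2: load  L2  ⟶  IIEI  (L2)  txn=BusRd  M[L2]=60
step 2: P0: store L5 := 34  ⟶  MIII  (L5)  txn=BusRdX  M[L5]=40
step 3: P3: load  L3  ⟶  IIIE  (L3)  txn=BusRd  M[L3]=50
step 4: P1: store L3 := 65  ⟶  IMII  (L3)  txn=BusRdX  M[L3]=50
step 5: P2: store L2 := 87  ⟶  IIMI  (L2)  txn=∅  M[L2]=60
step 6: P2: store L3 := 64  ⟶  IIMI  (L3)  txn=BusRdX+Flush  M[L3]=65
step 7: P2: store L3 := 8  ⟶  IIMI  (L3)  txn=∅  M[L3]=65
step 8: P3: store L5 := 4  ⟶  IIIM  (L5)  txn=BusRdX+Flush  M[L5]=34
step 9: P3: store L1 := 84  ⟶  IIIM  (L1)  txn=BusRdX  M[L1]=30
step 10: P2: store L3 := 43  ⟶  IIMI  (L3)  txn=∅  M[L3]=65
step 11: P0: store L0 := 34  ⟶  MIII  (L0)  txn=BusRdX  M[L0]=20
step 12: P2: store L3 := 86  ⟶  IIMI  (L3)  txn=∅  M[L3]=65
step 13: P1: load  L3  ⟶  ISOI  (L3)  txn=BusRd  M[L3]=65
step 14: P3: store L3 := 55  ⟶  IIIM  (L3)  txn=BusRdX+Flush  M[L3]=86
step 15: P1: load  L3  ⟶  ISIO  (L3)  txn=BusRd  M[L3]=86
step 16: P3: load  L3  ⟶  ISIO  (L3)  txn=∅  M[L3]=86
step 17: P1: load  L3  ⟶  ISIO  (L3)  txn=∅  M[L3]=86
step 18: P1: load  L3  ⟶  ISIO  (L3)  txn=∅  M[L3]=86
step 19: P1: load  L3  ⟶  ISIO  (L3)  txn=∅  M[L3]=86
step 20: P1: load  L3  ⟶  ISIO  (L3)  txn=∅  M[L3]=86
step 21: P1: load  L3  ⟶  ISIO  (L3)  txn=∅  M[L3]=86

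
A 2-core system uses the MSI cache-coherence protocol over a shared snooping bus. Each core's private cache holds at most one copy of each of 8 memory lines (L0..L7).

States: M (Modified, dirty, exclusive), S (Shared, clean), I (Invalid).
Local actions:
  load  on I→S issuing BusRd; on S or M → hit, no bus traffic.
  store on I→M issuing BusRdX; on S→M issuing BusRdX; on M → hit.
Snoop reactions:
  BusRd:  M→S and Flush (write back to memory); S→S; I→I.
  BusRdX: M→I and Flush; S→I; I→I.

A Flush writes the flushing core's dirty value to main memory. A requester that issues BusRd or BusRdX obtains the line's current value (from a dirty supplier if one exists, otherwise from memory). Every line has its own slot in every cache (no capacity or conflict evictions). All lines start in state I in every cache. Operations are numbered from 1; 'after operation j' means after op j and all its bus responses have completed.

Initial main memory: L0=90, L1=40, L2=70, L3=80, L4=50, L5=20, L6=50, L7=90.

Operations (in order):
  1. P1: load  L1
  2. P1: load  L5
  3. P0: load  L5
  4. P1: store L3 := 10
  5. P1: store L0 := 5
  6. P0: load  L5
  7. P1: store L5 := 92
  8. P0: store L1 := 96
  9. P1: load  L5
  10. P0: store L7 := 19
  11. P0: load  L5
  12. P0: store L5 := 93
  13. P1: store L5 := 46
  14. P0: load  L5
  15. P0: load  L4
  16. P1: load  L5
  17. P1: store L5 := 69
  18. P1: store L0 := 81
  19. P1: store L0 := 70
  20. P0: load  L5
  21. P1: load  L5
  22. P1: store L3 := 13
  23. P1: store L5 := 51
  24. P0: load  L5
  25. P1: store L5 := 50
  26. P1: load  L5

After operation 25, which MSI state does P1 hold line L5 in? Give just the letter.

state = M

[1] P1: load  L1 | P0:I, P1:S(40) | bus: BusRd
[2] P1: load  L5 | P0:I, P1:S(20) | bus: BusRd
[3] P0: load  L5 | P0:S(20), P1:S(20) | bus: BusRd
[4] P1: store L3 := 10 | P0:I, P1:M(10) | bus: BusRdX
[5] P1: store L0 := 5 | P0:I, P1:M(5) | bus: BusRdX
[6] P0: load  L5 | P0:S(20), P1:S(20) | bus: none
[7] P1: store L5 := 92 | P0:I, P1:M(92) | bus: BusRdX
[8] P0: store L1 := 96 | P0:M(96), P1:I | bus: BusRdX
[9] P1: load  L5 | P0:I, P1:M(92) | bus: none
[10] P0: store L7 := 19 | P0:M(19), P1:I | bus: BusRdX
[11] P0: load  L5 | P0:S(92), P1:S(92) | bus: BusRd,Flush
[12] P0: store L5 := 93 | P0:M(93), P1:I | bus: BusRdX
[13] P1: store L5 := 46 | P0:I, P1:M(46) | bus: BusRdX,Flush
[14] P0: load  L5 | P0:S(46), P1:S(46) | bus: BusRd,Flush
[15] P0: load  L4 | P0:S(50), P1:I | bus: BusRd
[16] P1: load  L5 | P0:S(46), P1:S(46) | bus: none
[17] P1: store L5 := 69 | P0:I, P1:M(69) | bus: BusRdX
[18] P1: store L0 := 81 | P0:I, P1:M(81) | bus: none
[19] P1: store L0 := 70 | P0:I, P1:M(70) | bus: none
[20] P0: load  L5 | P0:S(69), P1:S(69) | bus: BusRd,Flush
[21] P1: load  L5 | P0:S(69), P1:S(69) | bus: none
[22] P1: store L3 := 13 | P0:I, P1:M(13) | bus: none
[23] P1: store L5 := 51 | P0:I, P1:M(51) | bus: BusRdX
[24] P0: load  L5 | P0:S(51), P1:S(51) | bus: BusRd,Flush
[25] P1: store L5 := 50 | P0:I, P1:M(50) | bus: BusRdX
[26] P1: load  L5 | P0:I, P1:M(50) | bus: none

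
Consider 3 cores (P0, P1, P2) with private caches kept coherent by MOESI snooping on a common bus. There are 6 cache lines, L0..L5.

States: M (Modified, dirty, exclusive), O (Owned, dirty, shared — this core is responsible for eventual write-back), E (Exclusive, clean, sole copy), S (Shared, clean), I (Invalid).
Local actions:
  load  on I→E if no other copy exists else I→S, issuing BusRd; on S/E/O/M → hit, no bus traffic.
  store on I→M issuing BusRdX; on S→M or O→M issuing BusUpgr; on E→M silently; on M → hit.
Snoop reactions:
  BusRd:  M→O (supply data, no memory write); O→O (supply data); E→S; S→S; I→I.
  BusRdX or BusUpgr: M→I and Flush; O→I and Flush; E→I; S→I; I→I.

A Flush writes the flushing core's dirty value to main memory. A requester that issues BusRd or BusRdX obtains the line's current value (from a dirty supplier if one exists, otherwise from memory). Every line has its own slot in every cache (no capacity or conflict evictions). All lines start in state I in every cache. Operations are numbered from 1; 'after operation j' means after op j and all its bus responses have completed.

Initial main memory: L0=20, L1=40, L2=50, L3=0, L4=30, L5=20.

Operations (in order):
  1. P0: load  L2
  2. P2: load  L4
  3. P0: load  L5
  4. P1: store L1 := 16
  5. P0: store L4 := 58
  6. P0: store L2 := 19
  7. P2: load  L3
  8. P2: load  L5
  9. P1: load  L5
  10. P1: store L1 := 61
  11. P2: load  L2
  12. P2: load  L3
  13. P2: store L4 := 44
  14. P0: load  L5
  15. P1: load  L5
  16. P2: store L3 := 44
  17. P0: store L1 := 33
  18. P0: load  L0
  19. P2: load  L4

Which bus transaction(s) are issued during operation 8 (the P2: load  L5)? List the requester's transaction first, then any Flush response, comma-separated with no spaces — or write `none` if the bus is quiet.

bus = BusRd

1. P0: load  L2  bus=[BusRd]  L2: P0=E P1=I P2=I  mem[L2]=50
2. P2: load  L4  bus=[BusRd]  L4: P0=I P1=I P2=E  mem[L4]=30
3. P0: load  L5  bus=[BusRd]  L5: P0=E P1=I P2=I  mem[L5]=20
4. P1: store L1 := 16  bus=[BusRdX]  L1: P0=I P1=M P2=I  mem[L1]=40
5. P0: store L4 := 58  bus=[BusRdX]  L4: P0=M P1=I P2=I  mem[L4]=30
6. P0: store L2 := 19  bus=[-]  L2: P0=M P1=I P2=I  mem[L2]=50
7. P2: load  L3  bus=[BusRd]  L3: P0=I P1=I P2=E  mem[L3]=0
8. P2: load  L5  bus=[BusRd]  L5: P0=S P1=I P2=S  mem[L5]=20
9. P1: load  L5  bus=[BusRd]  L5: P0=S P1=S P2=S  mem[L5]=20
10. P1: store L1 := 61  bus=[-]  L1: P0=I P1=M P2=I  mem[L1]=40
11. P2: load  L2  bus=[BusRd]  L2: P0=O P1=I P2=S  mem[L2]=50
12. P2: load  L3  bus=[-]  L3: P0=I P1=I P2=E  mem[L3]=0
13. P2: store L4 := 44  bus=[BusRdX,Flush]  L4: P0=I P1=I P2=M  mem[L4]=58
14. P0: load  L5  bus=[-]  L5: P0=S P1=S P2=S  mem[L5]=20
15. P1: load  L5  bus=[-]  L5: P0=S P1=S P2=S  mem[L5]=20
16. P2: store L3 := 44  bus=[-]  L3: P0=I P1=I P2=M  mem[L3]=0
17. P0: store L1 := 33  bus=[BusRdX,Flush]  L1: P0=M P1=I P2=I  mem[L1]=61
18. P0: load  L0  bus=[BusRd]  L0: P0=E P1=I P2=I  mem[L0]=20
19. P2: load  L4  bus=[-]  L4: P0=I P1=I P2=M  mem[L4]=58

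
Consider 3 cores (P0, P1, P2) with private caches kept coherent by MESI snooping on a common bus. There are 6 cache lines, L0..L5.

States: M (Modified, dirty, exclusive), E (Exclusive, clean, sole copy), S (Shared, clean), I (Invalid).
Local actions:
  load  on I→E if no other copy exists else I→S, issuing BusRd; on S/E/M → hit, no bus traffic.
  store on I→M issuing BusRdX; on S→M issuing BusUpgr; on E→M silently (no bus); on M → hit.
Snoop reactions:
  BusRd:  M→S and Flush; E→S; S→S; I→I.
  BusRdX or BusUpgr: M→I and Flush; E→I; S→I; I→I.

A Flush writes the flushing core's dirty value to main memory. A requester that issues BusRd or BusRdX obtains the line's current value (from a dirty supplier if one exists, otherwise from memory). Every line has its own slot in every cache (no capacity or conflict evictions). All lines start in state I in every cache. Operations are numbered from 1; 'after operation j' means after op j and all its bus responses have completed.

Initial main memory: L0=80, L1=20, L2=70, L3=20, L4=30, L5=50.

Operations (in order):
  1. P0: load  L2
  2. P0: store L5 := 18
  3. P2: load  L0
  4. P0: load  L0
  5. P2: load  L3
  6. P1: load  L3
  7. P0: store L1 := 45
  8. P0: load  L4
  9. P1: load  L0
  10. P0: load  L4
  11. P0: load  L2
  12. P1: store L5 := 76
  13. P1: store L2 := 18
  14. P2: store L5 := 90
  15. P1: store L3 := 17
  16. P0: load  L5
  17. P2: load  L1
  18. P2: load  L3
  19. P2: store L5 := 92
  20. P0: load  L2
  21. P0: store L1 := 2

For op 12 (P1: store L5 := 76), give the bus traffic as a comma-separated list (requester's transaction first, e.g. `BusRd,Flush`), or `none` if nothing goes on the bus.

bus = BusRdX,Flush

[1] P0: load  L2 | P0:E(70), P1:I, P2:I | bus: BusRd
[2] P0: store L5 := 18 | P0:M(18), P1:I, P2:I | bus: BusRdX
[3] P2: load  L0 | P0:I, P1:I, P2:E(80) | bus: BusRd
[4] P0: load  L0 | P0:S(80), P1:I, P2:S(80) | bus: BusRd
[5] P2: load  L3 | P0:I, P1:I, P2:E(20) | bus: BusRd
[6] P1: load  L3 | P0:I, P1:S(20), P2:S(20) | bus: BusRd
[7] P0: store L1 := 45 | P0:M(45), P1:I, P2:I | bus: BusRdX
[8] P0: load  L4 | P0:E(30), P1:I, P2:I | bus: BusRd
[9] P1: load  L0 | P0:S(80), P1:S(80), P2:S(80) | bus: BusRd
[10] P0: load  L4 | P0:E(30), P1:I, P2:I | bus: none
[11] P0: load  L2 | P0:E(70), P1:I, P2:I | bus: none
[12] P1: store L5 := 76 | P0:I, P1:M(76), P2:I | bus: BusRdX,Flush
[13] P1: store L2 := 18 | P0:I, P1:M(18), P2:I | bus: BusRdX
[14] P2: store L5 := 90 | P0:I, P1:I, P2:M(90) | bus: BusRdX,Flush
[15] P1: store L3 := 17 | P0:I, P1:M(17), P2:I | bus: BusUpgr
[16] P0: load  L5 | P0:S(90), P1:I, P2:S(90) | bus: BusRd,Flush
[17] P2: load  L1 | P0:S(45), P1:I, P2:S(45) | bus: BusRd,Flush
[18] P2: load  L3 | P0:I, P1:S(17), P2:S(17) | bus: BusRd,Flush
[19] P2: store L5 := 92 | P0:I, P1:I, P2:M(92) | bus: BusUpgr
[20] P0: load  L2 | P0:S(18), P1:S(18), P2:I | bus: BusRd,Flush
[21] P0: store L1 := 2 | P0:M(2), P1:I, P2:I | bus: BusUpgr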